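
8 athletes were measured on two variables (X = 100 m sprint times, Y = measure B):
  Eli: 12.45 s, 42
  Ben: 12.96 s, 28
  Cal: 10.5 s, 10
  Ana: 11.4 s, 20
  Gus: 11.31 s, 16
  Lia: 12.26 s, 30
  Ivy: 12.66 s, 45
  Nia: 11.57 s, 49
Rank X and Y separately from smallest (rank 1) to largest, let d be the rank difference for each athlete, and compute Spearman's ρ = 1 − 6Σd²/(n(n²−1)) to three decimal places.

Ranks of variable 1: 6, 8, 1, 3, 2, 5, 7, 4
Ranks of variable 2: 6, 4, 1, 3, 2, 5, 7, 8
d = r₁ − r₂: 0, 4, 0, 0, 0, 0, 0, -4
d²: 0, 16, 0, 0, 0, 0, 0, 16; Σd² = 32
ρ = 1 − 6·32/(8·63) = 1 − 192/504 = 0.619

0.619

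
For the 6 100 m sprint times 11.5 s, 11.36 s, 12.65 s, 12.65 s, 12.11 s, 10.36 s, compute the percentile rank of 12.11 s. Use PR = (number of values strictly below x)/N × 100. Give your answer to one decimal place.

N = 6.
Strictly below 12.11: 3. Equal to 12.11: 1.
PR = 3/6 × 100 = 50.0

50.0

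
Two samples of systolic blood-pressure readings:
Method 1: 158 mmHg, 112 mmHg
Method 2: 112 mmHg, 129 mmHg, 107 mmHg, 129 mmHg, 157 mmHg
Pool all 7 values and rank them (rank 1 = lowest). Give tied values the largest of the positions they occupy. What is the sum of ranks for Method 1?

Sorted (ascending): 107, 112, 112, 129, 129, 157, 158
The 2 values of 112 occupy positions 2–3 → each gets rank 3.
The 2 values of 129 occupy positions 4–5 → each gets rank 5.
Method 1 values → pooled ranks: 158→7, 112→3
Rank sum = 7 + 3 = 10

10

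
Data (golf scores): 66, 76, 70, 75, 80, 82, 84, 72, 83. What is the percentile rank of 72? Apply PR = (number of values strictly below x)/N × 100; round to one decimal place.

22.2

N = 9.
Strictly below 72: 2. Equal to 72: 1.
PR = 2/9 × 100 = 22.2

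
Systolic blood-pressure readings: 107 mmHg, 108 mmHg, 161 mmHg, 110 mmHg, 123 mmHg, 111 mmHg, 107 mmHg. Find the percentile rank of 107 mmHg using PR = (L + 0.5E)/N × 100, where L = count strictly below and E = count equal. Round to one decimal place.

N = 7.
Strictly below 107: 0. Equal to 107: 2.
PR = (0 + 0.5·2)/7 × 100 = 14.3

14.3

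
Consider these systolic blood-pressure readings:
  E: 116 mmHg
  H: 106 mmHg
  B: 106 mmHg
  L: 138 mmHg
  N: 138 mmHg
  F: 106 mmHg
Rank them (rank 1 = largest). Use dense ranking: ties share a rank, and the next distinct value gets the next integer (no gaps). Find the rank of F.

3

Sorted (descending): 138, 138, 116, 106, 106, 106
The 2 values of 138 share dense rank 1.
The 3 values of 106 share dense rank 3.
Remaining distinct values take the next consecutive integers.
F has value 106 mmHg → rank 3.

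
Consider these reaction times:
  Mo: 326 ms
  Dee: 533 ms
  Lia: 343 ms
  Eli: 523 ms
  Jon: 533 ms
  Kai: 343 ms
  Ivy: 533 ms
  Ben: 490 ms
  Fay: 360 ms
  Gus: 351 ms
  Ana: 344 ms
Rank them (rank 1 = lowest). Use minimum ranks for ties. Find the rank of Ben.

7

Sorted (ascending): 326, 343, 343, 344, 351, 360, 490, 523, 533, 533, 533
The 2 values of 343 occupy positions 2–3 → each gets rank 2.
The 3 values of 533 occupy positions 9–11 → each gets rank 9.
Ben has value 490 ms → rank 7.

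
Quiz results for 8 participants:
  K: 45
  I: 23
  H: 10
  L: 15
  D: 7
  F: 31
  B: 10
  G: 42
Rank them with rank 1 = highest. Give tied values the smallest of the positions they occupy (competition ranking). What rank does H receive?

Sorted (descending): 45, 42, 31, 23, 15, 10, 10, 7
The 2 values of 10 occupy positions 6–7 → each gets rank 6.
H has value 10 → rank 6.

6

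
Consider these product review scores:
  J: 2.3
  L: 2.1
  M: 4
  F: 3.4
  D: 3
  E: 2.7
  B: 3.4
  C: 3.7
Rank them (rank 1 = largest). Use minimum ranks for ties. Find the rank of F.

Sorted (descending): 4, 3.7, 3.4, 3.4, 3, 2.7, 2.3, 2.1
The 2 values of 3.4 occupy positions 3–4 → each gets rank 3.
F has value 3.4 → rank 3.

3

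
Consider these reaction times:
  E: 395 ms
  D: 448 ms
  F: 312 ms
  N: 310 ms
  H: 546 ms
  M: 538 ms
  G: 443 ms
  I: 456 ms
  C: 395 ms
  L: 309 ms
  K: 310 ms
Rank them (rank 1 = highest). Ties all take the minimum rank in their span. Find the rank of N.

Sorted (descending): 546, 538, 456, 448, 443, 395, 395, 312, 310, 310, 309
The 2 values of 395 occupy positions 6–7 → each gets rank 6.
The 2 values of 310 occupy positions 9–10 → each gets rank 9.
N has value 310 ms → rank 9.

9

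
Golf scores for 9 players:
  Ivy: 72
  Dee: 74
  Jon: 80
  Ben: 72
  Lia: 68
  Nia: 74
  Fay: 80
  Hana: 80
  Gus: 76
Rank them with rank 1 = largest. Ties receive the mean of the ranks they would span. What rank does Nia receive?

Sorted (descending): 80, 80, 80, 76, 74, 74, 72, 72, 68
The 3 values of 80 occupy positions 1–3 → average rank 2.
The 2 values of 74 occupy positions 5–6 → average rank (5+6)/2 = 5.5.
The 2 values of 72 occupy positions 7–8 → average rank (7+8)/2 = 7.5.
Nia has value 74 → rank 5.5.

5.5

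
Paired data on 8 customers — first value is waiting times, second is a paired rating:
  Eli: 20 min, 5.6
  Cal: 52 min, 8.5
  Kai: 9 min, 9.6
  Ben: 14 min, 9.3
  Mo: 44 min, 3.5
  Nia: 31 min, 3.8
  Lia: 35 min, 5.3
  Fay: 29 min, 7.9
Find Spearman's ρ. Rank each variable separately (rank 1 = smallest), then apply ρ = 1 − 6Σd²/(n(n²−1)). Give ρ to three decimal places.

-0.595

Ranks of variable 1: 3, 8, 1, 2, 7, 5, 6, 4
Ranks of variable 2: 4, 6, 8, 7, 1, 2, 3, 5
d = r₁ − r₂: -1, 2, -7, -5, 6, 3, 3, -1
d²: 1, 4, 49, 25, 36, 9, 9, 1; Σd² = 134
ρ = 1 − 6·134/(8·63) = 1 − 804/504 = -0.595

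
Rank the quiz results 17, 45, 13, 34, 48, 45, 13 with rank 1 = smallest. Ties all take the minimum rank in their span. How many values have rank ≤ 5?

Sorted (ascending): 13, 13, 17, 34, 45, 45, 48
The 2 values of 13 occupy positions 1–2 → each gets rank 1.
The 2 values of 45 occupy positions 5–6 → each gets rank 5.
Ranks ≤ 5: {1, 1, 3, 4, 5, 5} → 6 values.

6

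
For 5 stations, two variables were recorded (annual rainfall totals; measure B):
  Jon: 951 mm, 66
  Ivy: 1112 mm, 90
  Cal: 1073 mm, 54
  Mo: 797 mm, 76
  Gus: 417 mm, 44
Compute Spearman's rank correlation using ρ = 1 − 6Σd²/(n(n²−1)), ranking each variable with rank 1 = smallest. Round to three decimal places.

0.600

Ranks of variable 1: 3, 5, 4, 2, 1
Ranks of variable 2: 3, 5, 2, 4, 1
d = r₁ − r₂: 0, 0, 2, -2, 0
d²: 0, 0, 4, 4, 0; Σd² = 8
ρ = 1 − 6·8/(5·24) = 1 − 48/120 = 0.600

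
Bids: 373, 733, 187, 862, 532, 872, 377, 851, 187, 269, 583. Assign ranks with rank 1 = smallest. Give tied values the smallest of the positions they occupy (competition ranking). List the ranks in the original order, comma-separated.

4, 8, 1, 10, 6, 11, 5, 9, 1, 3, 7

Sorted (ascending): 187, 187, 269, 373, 377, 532, 583, 733, 851, 862, 872
The 2 values of 187 occupy positions 1–2 → each gets rank 1.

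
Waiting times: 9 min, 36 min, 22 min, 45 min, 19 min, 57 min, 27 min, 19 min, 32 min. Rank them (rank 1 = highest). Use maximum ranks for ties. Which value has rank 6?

Sorted (descending): 57, 45, 36, 32, 27, 22, 19, 19, 9
The 2 values of 19 occupy positions 7–8 → each gets rank 8.
Rank 6 → value 22.

22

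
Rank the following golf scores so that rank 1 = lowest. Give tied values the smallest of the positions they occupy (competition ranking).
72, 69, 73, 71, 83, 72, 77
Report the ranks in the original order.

3, 1, 5, 2, 7, 3, 6

Sorted (ascending): 69, 71, 72, 72, 73, 77, 83
The 2 values of 72 occupy positions 3–4 → each gets rank 3.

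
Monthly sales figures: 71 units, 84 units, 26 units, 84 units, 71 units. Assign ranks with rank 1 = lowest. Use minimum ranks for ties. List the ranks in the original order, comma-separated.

2, 4, 1, 4, 2

Sorted (ascending): 26, 71, 71, 84, 84
The 2 values of 71 occupy positions 2–3 → each gets rank 2.
The 2 values of 84 occupy positions 4–5 → each gets rank 4.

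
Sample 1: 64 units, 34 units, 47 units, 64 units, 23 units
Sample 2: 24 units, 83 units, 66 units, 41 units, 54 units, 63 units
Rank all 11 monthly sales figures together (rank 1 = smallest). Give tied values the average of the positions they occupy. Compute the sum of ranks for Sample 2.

Sorted (ascending): 23, 24, 34, 41, 47, 54, 63, 64, 64, 66, 83
The 2 values of 64 occupy positions 8–9 → average rank (8+9)/2 = 8.5.
Sample 2 values → pooled ranks: 24→2, 83→11, 66→10, 41→4, 54→6, 63→7
Rank sum = 2 + 11 + 10 + 4 + 6 + 7 = 40

40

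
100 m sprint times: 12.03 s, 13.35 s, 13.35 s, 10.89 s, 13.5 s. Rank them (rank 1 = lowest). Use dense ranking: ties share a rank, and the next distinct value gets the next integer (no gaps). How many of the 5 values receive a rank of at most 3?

Sorted (ascending): 10.89, 12.03, 13.35, 13.35, 13.5
The 2 values of 13.35 share dense rank 3.
Remaining distinct values take the next consecutive integers.
Ranks ≤ 3: {1, 2, 3, 3} → 4 values.

4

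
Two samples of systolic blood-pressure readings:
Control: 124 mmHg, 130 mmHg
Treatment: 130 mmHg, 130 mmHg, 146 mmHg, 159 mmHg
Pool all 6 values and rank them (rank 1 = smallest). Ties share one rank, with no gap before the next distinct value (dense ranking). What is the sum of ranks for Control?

3

Sorted (ascending): 124, 130, 130, 130, 146, 159
The 3 values of 130 share dense rank 2.
Remaining distinct values take the next consecutive integers.
Control values → pooled ranks: 124→1, 130→2
Rank sum = 1 + 2 = 3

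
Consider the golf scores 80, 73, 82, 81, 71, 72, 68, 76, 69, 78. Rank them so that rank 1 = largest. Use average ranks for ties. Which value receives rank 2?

81

Sorted (descending): 82, 81, 80, 78, 76, 73, 72, 71, 69, 68
No ties — each value takes its position as its rank.
Rank 2 → value 81.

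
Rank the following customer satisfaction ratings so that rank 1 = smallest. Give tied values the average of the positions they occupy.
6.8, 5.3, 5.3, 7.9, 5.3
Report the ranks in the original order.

Sorted (ascending): 5.3, 5.3, 5.3, 6.8, 7.9
The 3 values of 5.3 occupy positions 1–3 → average rank 2.

4, 2, 2, 5, 2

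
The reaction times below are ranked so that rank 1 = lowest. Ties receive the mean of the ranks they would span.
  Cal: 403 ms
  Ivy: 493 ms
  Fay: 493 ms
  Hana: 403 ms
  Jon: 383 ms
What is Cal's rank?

2.5

Sorted (ascending): 383, 403, 403, 493, 493
The 2 values of 403 occupy positions 2–3 → average rank (2+3)/2 = 2.5.
The 2 values of 493 occupy positions 4–5 → average rank (4+5)/2 = 4.5.
Cal has value 403 ms → rank 2.5.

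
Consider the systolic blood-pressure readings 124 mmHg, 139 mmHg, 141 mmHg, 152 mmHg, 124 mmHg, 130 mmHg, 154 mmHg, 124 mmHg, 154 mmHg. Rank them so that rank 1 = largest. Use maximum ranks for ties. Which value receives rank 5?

139

Sorted (descending): 154, 154, 152, 141, 139, 130, 124, 124, 124
The 2 values of 154 occupy positions 1–2 → each gets rank 2.
The 3 values of 124 occupy positions 7–9 → each gets rank 9.
Rank 5 → value 139.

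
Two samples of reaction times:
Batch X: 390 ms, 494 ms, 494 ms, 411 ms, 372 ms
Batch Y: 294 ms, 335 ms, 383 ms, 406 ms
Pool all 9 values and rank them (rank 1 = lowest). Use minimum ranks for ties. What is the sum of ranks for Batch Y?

13

Sorted (ascending): 294, 335, 372, 383, 390, 406, 411, 494, 494
The 2 values of 494 occupy positions 8–9 → each gets rank 8.
Batch Y values → pooled ranks: 294→1, 335→2, 383→4, 406→6
Rank sum = 1 + 2 + 4 + 6 = 13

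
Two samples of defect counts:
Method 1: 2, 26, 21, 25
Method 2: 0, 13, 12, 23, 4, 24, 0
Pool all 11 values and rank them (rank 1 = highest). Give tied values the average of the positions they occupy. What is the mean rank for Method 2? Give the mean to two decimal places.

Sorted (descending): 26, 25, 24, 23, 21, 13, 12, 4, 2, 0, 0
The 2 values of 0 occupy positions 10–11 → average rank (10+11)/2 = 10.5.
Method 2 values → pooled ranks: 0→10.5, 13→6, 12→7, 23→4, 4→8, 24→3, 0→10.5
Mean rank = (10.5 + 6 + 7 + 4 + 8 + 3 + 10.5) / 7 = 7.00

7.00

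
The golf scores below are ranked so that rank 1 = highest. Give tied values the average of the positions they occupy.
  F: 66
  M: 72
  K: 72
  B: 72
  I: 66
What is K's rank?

2

Sorted (descending): 72, 72, 72, 66, 66
The 3 values of 72 occupy positions 1–3 → average rank 2.
The 2 values of 66 occupy positions 4–5 → average rank (4+5)/2 = 4.5.
K has value 72 → rank 2.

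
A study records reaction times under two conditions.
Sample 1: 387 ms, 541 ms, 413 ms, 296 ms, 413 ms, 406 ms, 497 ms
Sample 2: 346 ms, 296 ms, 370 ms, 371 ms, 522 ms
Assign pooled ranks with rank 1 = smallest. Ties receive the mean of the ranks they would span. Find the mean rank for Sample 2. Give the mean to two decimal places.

Sorted (ascending): 296, 296, 346, 370, 371, 387, 406, 413, 413, 497, 522, 541
The 2 values of 296 occupy positions 1–2 → average rank (1+2)/2 = 1.5.
The 2 values of 413 occupy positions 8–9 → average rank (8+9)/2 = 8.5.
Sample 2 values → pooled ranks: 346→3, 296→1.5, 370→4, 371→5, 522→11
Mean rank = (3 + 1.5 + 4 + 5 + 11) / 5 = 4.90

4.90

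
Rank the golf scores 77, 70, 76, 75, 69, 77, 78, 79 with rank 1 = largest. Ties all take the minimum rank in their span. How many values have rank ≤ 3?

Sorted (descending): 79, 78, 77, 77, 76, 75, 70, 69
The 2 values of 77 occupy positions 3–4 → each gets rank 3.
Ranks ≤ 3: {1, 2, 3, 3} → 4 values.

4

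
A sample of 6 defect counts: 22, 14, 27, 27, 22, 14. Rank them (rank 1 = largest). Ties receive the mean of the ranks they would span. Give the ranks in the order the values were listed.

Sorted (descending): 27, 27, 22, 22, 14, 14
The 2 values of 27 occupy positions 1–2 → average rank (1+2)/2 = 1.5.
The 2 values of 22 occupy positions 3–4 → average rank (3+4)/2 = 3.5.
The 2 values of 14 occupy positions 5–6 → average rank (5+6)/2 = 5.5.

3.5, 5.5, 1.5, 1.5, 3.5, 5.5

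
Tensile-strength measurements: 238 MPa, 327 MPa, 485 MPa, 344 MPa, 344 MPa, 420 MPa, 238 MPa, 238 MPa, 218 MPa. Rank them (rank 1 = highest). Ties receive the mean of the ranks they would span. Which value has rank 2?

Sorted (descending): 485, 420, 344, 344, 327, 238, 238, 238, 218
The 2 values of 344 occupy positions 3–4 → average rank (3+4)/2 = 3.5.
The 3 values of 238 occupy positions 6–8 → average rank 7.
Rank 2 → value 420.

420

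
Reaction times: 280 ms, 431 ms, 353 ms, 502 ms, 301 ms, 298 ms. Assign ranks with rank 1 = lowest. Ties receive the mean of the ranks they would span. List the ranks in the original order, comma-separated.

1, 5, 4, 6, 3, 2

Sorted (ascending): 280, 298, 301, 353, 431, 502
No ties — each value takes its position as its rank.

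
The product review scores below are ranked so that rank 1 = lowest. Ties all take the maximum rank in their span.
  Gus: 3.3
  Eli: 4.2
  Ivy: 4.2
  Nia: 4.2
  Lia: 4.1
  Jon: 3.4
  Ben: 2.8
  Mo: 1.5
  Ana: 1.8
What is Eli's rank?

9

Sorted (ascending): 1.5, 1.8, 2.8, 3.3, 3.4, 4.1, 4.2, 4.2, 4.2
The 3 values of 4.2 occupy positions 7–9 → each gets rank 9.
Eli has value 4.2 → rank 9.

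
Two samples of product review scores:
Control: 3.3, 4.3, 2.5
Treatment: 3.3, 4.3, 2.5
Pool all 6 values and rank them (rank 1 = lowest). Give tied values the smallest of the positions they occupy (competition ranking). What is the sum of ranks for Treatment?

Sorted (ascending): 2.5, 2.5, 3.3, 3.3, 4.3, 4.3
The 2 values of 2.5 occupy positions 1–2 → each gets rank 1.
The 2 values of 3.3 occupy positions 3–4 → each gets rank 3.
The 2 values of 4.3 occupy positions 5–6 → each gets rank 5.
Treatment values → pooled ranks: 3.3→3, 4.3→5, 2.5→1
Rank sum = 3 + 5 + 1 = 9

9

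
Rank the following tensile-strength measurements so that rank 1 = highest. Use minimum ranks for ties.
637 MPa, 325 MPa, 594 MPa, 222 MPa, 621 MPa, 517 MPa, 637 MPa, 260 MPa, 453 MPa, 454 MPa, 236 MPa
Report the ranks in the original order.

1, 8, 4, 11, 3, 5, 1, 9, 7, 6, 10

Sorted (descending): 637, 637, 621, 594, 517, 454, 453, 325, 260, 236, 222
The 2 values of 637 occupy positions 1–2 → each gets rank 1.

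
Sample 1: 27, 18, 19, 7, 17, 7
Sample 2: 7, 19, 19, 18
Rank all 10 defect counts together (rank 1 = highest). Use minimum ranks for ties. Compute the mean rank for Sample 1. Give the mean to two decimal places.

Sorted (descending): 27, 19, 19, 19, 18, 18, 17, 7, 7, 7
The 3 values of 19 occupy positions 2–4 → each gets rank 2.
The 2 values of 18 occupy positions 5–6 → each gets rank 5.
The 3 values of 7 occupy positions 8–10 → each gets rank 8.
Sample 1 values → pooled ranks: 27→1, 18→5, 19→2, 7→8, 17→7, 7→8
Mean rank = (1 + 5 + 2 + 8 + 7 + 8) / 6 = 5.17

5.17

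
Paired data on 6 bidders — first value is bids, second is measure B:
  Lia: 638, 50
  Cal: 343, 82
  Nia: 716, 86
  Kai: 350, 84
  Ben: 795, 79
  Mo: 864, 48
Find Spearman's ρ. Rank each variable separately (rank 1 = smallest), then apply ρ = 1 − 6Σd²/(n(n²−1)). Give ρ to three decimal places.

Ranks of variable 1: 3, 1, 4, 2, 5, 6
Ranks of variable 2: 2, 4, 6, 5, 3, 1
d = r₁ − r₂: 1, -3, -2, -3, 2, 5
d²: 1, 9, 4, 9, 4, 25; Σd² = 52
ρ = 1 − 6·52/(6·35) = 1 − 312/210 = -0.486

-0.486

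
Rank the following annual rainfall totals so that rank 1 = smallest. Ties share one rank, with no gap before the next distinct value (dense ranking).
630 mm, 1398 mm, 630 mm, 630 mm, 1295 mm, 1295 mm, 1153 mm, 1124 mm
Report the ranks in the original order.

Sorted (ascending): 630, 630, 630, 1124, 1153, 1295, 1295, 1398
The 3 values of 630 share dense rank 1.
The 2 values of 1295 share dense rank 4.
Remaining distinct values take the next consecutive integers.

1, 5, 1, 1, 4, 4, 3, 2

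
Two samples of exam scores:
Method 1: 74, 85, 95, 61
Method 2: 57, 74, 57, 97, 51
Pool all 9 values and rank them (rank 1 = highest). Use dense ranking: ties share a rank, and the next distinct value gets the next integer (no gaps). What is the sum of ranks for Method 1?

14

Sorted (descending): 97, 95, 85, 74, 74, 61, 57, 57, 51
The 2 values of 74 share dense rank 4.
The 2 values of 57 share dense rank 6.
Remaining distinct values take the next consecutive integers.
Method 1 values → pooled ranks: 74→4, 85→3, 95→2, 61→5
Rank sum = 4 + 3 + 2 + 5 = 14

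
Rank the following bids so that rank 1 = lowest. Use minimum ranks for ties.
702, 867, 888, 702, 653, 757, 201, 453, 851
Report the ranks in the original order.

Sorted (ascending): 201, 453, 653, 702, 702, 757, 851, 867, 888
The 2 values of 702 occupy positions 4–5 → each gets rank 4.

4, 8, 9, 4, 3, 6, 1, 2, 7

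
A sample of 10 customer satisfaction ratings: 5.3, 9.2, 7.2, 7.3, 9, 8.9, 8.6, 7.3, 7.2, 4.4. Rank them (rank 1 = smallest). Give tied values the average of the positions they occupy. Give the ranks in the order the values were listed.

Sorted (ascending): 4.4, 5.3, 7.2, 7.2, 7.3, 7.3, 8.6, 8.9, 9, 9.2
The 2 values of 7.2 occupy positions 3–4 → average rank (3+4)/2 = 3.5.
The 2 values of 7.3 occupy positions 5–6 → average rank (5+6)/2 = 5.5.

2, 10, 3.5, 5.5, 9, 8, 7, 5.5, 3.5, 1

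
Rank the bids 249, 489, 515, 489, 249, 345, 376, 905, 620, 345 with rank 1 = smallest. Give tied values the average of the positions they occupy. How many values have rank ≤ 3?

Sorted (ascending): 249, 249, 345, 345, 376, 489, 489, 515, 620, 905
The 2 values of 249 occupy positions 1–2 → average rank (1+2)/2 = 1.5.
The 2 values of 345 occupy positions 3–4 → average rank (3+4)/2 = 3.5.
The 2 values of 489 occupy positions 6–7 → average rank (6+7)/2 = 6.5.
Ranks ≤ 3: {1.5, 1.5} → 2 values.

2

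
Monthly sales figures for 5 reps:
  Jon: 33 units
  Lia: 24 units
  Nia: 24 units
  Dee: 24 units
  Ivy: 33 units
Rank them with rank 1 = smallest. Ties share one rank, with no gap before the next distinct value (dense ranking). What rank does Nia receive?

1

Sorted (ascending): 24, 24, 24, 33, 33
The 3 values of 24 share dense rank 1.
The 2 values of 33 share dense rank 2.
Nia has value 24 units → rank 1.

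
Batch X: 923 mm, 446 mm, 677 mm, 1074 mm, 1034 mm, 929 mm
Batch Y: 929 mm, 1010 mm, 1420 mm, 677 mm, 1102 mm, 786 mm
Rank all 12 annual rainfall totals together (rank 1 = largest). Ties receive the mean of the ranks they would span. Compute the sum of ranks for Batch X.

44

Sorted (descending): 1420, 1102, 1074, 1034, 1010, 929, 929, 923, 786, 677, 677, 446
The 2 values of 929 occupy positions 6–7 → average rank (6+7)/2 = 6.5.
The 2 values of 677 occupy positions 10–11 → average rank (10+11)/2 = 10.5.
Batch X values → pooled ranks: 923→8, 446→12, 677→10.5, 1074→3, 1034→4, 929→6.5
Rank sum = 8 + 12 + 10.5 + 3 + 4 + 6.5 = 44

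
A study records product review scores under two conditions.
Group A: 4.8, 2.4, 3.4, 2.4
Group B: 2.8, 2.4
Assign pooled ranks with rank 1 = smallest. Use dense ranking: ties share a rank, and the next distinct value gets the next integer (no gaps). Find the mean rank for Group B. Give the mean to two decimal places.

Sorted (ascending): 2.4, 2.4, 2.4, 2.8, 3.4, 4.8
The 3 values of 2.4 share dense rank 1.
Remaining distinct values take the next consecutive integers.
Group B values → pooled ranks: 2.8→2, 2.4→1
Mean rank = (2 + 1) / 2 = 1.50

1.50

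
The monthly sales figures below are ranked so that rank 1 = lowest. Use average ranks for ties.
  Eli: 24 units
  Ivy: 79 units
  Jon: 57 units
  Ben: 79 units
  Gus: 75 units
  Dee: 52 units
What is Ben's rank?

5.5

Sorted (ascending): 24, 52, 57, 75, 79, 79
The 2 values of 79 occupy positions 5–6 → average rank (5+6)/2 = 5.5.
Ben has value 79 units → rank 5.5.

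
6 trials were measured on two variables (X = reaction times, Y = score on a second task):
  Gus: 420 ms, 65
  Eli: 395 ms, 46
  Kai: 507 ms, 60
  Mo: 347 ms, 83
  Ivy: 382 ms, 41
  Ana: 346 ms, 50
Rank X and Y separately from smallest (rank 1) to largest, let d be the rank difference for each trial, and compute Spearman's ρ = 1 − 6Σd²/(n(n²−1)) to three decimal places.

0.086

Ranks of variable 1: 5, 4, 6, 2, 3, 1
Ranks of variable 2: 5, 2, 4, 6, 1, 3
d = r₁ − r₂: 0, 2, 2, -4, 2, -2
d²: 0, 4, 4, 16, 4, 4; Σd² = 32
ρ = 1 − 6·32/(6·35) = 1 − 192/210 = 0.086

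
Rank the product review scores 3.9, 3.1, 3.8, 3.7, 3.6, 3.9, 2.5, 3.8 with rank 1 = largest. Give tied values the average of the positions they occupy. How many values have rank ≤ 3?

Sorted (descending): 3.9, 3.9, 3.8, 3.8, 3.7, 3.6, 3.1, 2.5
The 2 values of 3.9 occupy positions 1–2 → average rank (1+2)/2 = 1.5.
The 2 values of 3.8 occupy positions 3–4 → average rank (3+4)/2 = 3.5.
Ranks ≤ 3: {1.5, 1.5} → 2 values.

2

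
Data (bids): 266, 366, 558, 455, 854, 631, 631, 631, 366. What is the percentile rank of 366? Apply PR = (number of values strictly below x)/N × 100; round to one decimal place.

N = 9.
Strictly below 366: 1. Equal to 366: 2.
PR = 1/9 × 100 = 11.1

11.1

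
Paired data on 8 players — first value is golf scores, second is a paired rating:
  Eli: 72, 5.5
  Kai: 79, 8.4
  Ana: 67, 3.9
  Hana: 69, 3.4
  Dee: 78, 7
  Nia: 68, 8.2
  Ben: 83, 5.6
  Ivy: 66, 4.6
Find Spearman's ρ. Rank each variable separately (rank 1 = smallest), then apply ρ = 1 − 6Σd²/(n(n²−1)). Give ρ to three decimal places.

0.524

Ranks of variable 1: 5, 7, 2, 4, 6, 3, 8, 1
Ranks of variable 2: 4, 8, 2, 1, 6, 7, 5, 3
d = r₁ − r₂: 1, -1, 0, 3, 0, -4, 3, -2
d²: 1, 1, 0, 9, 0, 16, 9, 4; Σd² = 40
ρ = 1 − 6·40/(8·63) = 1 − 240/504 = 0.524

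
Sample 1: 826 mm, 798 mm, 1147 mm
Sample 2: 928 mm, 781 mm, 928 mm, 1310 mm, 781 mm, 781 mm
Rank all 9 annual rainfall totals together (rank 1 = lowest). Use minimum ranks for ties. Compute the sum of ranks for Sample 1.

Sorted (ascending): 781, 781, 781, 798, 826, 928, 928, 1147, 1310
The 3 values of 781 occupy positions 1–3 → each gets rank 1.
The 2 values of 928 occupy positions 6–7 → each gets rank 6.
Sample 1 values → pooled ranks: 826→5, 798→4, 1147→8
Rank sum = 5 + 4 + 8 = 17

17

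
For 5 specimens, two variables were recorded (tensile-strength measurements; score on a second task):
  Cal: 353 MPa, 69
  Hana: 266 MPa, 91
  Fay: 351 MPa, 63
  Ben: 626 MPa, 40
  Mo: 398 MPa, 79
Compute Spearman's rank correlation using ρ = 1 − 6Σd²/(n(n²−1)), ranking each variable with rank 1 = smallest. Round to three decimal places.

Ranks of variable 1: 3, 1, 2, 5, 4
Ranks of variable 2: 3, 5, 2, 1, 4
d = r₁ − r₂: 0, -4, 0, 4, 0
d²: 0, 16, 0, 16, 0; Σd² = 32
ρ = 1 − 6·32/(5·24) = 1 − 192/120 = -0.600

-0.600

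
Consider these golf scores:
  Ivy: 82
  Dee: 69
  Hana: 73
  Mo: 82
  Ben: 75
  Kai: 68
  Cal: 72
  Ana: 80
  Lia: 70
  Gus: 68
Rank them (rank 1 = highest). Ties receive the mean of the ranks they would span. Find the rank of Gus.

Sorted (descending): 82, 82, 80, 75, 73, 72, 70, 69, 68, 68
The 2 values of 82 occupy positions 1–2 → average rank (1+2)/2 = 1.5.
The 2 values of 68 occupy positions 9–10 → average rank (9+10)/2 = 9.5.
Gus has value 68 → rank 9.5.

9.5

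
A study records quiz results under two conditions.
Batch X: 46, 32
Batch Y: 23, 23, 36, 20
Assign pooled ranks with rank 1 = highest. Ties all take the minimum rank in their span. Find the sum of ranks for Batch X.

4

Sorted (descending): 46, 36, 32, 23, 23, 20
The 2 values of 23 occupy positions 4–5 → each gets rank 4.
Batch X values → pooled ranks: 46→1, 32→3
Rank sum = 1 + 3 = 4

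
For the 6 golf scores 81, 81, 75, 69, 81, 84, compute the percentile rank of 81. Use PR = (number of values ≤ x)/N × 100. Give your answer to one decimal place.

N = 6.
Strictly below 81: 2. Equal to 81: 3.
PR = 5/6 × 100 = 83.3

83.3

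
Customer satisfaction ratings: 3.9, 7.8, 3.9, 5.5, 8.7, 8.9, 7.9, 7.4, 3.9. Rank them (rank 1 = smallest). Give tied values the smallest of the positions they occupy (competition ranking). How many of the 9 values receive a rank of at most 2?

3

Sorted (ascending): 3.9, 3.9, 3.9, 5.5, 7.4, 7.8, 7.9, 8.7, 8.9
The 3 values of 3.9 occupy positions 1–3 → each gets rank 1.
Ranks ≤ 2: {1, 1, 1} → 3 values.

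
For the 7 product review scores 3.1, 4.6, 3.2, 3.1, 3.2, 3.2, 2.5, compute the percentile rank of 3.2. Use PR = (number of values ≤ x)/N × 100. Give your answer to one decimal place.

85.7

N = 7.
Strictly below 3.2: 3. Equal to 3.2: 3.
PR = 6/7 × 100 = 85.7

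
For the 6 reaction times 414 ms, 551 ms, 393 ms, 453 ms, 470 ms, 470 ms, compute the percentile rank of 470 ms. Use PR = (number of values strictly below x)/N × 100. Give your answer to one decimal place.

50.0

N = 6.
Strictly below 470: 3. Equal to 470: 2.
PR = 3/6 × 100 = 50.0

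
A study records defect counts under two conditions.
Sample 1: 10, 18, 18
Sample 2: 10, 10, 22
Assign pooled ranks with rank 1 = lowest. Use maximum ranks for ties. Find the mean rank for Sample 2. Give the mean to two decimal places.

4.00

Sorted (ascending): 10, 10, 10, 18, 18, 22
The 3 values of 10 occupy positions 1–3 → each gets rank 3.
The 2 values of 18 occupy positions 4–5 → each gets rank 5.
Sample 2 values → pooled ranks: 10→3, 10→3, 22→6
Mean rank = (3 + 3 + 6) / 3 = 4.00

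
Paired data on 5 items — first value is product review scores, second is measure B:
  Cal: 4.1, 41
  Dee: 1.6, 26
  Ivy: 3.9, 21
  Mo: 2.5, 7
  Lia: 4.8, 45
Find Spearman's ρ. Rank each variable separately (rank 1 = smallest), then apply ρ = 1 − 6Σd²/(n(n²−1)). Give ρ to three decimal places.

0.700

Ranks of variable 1: 4, 1, 3, 2, 5
Ranks of variable 2: 4, 3, 2, 1, 5
d = r₁ − r₂: 0, -2, 1, 1, 0
d²: 0, 4, 1, 1, 0; Σd² = 6
ρ = 1 − 6·6/(5·24) = 1 − 36/120 = 0.700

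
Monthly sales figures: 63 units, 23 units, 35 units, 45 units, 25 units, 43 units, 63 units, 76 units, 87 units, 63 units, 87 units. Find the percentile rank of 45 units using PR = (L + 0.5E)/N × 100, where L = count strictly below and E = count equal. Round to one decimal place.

40.9

N = 11.
Strictly below 45: 4. Equal to 45: 1.
PR = (4 + 0.5·1)/11 × 100 = 40.9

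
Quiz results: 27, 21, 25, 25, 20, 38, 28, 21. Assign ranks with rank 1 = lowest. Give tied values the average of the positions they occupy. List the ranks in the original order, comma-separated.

6, 2.5, 4.5, 4.5, 1, 8, 7, 2.5

Sorted (ascending): 20, 21, 21, 25, 25, 27, 28, 38
The 2 values of 21 occupy positions 2–3 → average rank (2+3)/2 = 2.5.
The 2 values of 25 occupy positions 4–5 → average rank (4+5)/2 = 4.5.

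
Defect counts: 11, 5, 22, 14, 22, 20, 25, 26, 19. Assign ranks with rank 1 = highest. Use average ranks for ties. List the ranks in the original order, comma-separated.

Sorted (descending): 26, 25, 22, 22, 20, 19, 14, 11, 5
The 2 values of 22 occupy positions 3–4 → average rank (3+4)/2 = 3.5.

8, 9, 3.5, 7, 3.5, 5, 2, 1, 6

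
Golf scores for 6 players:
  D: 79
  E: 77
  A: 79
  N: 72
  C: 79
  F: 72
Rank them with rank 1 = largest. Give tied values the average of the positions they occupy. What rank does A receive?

2

Sorted (descending): 79, 79, 79, 77, 72, 72
The 3 values of 79 occupy positions 1–3 → average rank 2.
The 2 values of 72 occupy positions 5–6 → average rank (5+6)/2 = 5.5.
A has value 79 → rank 2.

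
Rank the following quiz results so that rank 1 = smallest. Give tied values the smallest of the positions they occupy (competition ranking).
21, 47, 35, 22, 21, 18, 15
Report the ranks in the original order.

3, 7, 6, 5, 3, 2, 1

Sorted (ascending): 15, 18, 21, 21, 22, 35, 47
The 2 values of 21 occupy positions 3–4 → each gets rank 3.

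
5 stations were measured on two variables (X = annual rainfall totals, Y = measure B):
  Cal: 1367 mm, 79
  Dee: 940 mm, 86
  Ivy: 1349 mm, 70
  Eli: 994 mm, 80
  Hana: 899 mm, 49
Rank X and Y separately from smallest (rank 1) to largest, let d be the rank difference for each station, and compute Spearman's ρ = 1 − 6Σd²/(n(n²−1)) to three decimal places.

Ranks of variable 1: 5, 2, 4, 3, 1
Ranks of variable 2: 3, 5, 2, 4, 1
d = r₁ − r₂: 2, -3, 2, -1, 0
d²: 4, 9, 4, 1, 0; Σd² = 18
ρ = 1 − 6·18/(5·24) = 1 − 108/120 = 0.100

0.100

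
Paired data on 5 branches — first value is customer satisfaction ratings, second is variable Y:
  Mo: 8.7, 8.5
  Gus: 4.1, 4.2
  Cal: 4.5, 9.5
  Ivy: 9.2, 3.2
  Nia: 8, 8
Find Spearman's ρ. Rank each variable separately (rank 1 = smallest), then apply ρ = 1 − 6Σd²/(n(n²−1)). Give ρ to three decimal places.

Ranks of variable 1: 4, 1, 2, 5, 3
Ranks of variable 2: 4, 2, 5, 1, 3
d = r₁ − r₂: 0, -1, -3, 4, 0
d²: 0, 1, 9, 16, 0; Σd² = 26
ρ = 1 − 6·26/(5·24) = 1 − 156/120 = -0.300

-0.300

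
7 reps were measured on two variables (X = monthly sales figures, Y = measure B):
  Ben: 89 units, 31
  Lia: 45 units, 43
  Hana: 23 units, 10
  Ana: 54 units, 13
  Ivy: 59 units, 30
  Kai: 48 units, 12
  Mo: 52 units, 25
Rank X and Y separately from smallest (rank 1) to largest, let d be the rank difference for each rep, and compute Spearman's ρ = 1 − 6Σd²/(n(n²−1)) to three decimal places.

Ranks of variable 1: 7, 2, 1, 5, 6, 3, 4
Ranks of variable 2: 6, 7, 1, 3, 5, 2, 4
d = r₁ − r₂: 1, -5, 0, 2, 1, 1, 0
d²: 1, 25, 0, 4, 1, 1, 0; Σd² = 32
ρ = 1 − 6·32/(7·48) = 1 − 192/336 = 0.429

0.429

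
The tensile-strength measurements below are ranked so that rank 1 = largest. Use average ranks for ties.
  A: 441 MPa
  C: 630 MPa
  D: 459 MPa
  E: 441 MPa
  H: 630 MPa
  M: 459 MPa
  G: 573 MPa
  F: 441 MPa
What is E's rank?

Sorted (descending): 630, 630, 573, 459, 459, 441, 441, 441
The 2 values of 630 occupy positions 1–2 → average rank (1+2)/2 = 1.5.
The 2 values of 459 occupy positions 4–5 → average rank (4+5)/2 = 4.5.
The 3 values of 441 occupy positions 6–8 → average rank 7.
E has value 441 MPa → rank 7.

7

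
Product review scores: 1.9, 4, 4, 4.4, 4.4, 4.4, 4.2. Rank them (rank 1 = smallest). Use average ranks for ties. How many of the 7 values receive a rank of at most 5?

4

Sorted (ascending): 1.9, 4, 4, 4.2, 4.4, 4.4, 4.4
The 2 values of 4 occupy positions 2–3 → average rank (2+3)/2 = 2.5.
The 3 values of 4.4 occupy positions 5–7 → average rank 6.
Ranks ≤ 5: {1, 2.5, 2.5, 4} → 4 values.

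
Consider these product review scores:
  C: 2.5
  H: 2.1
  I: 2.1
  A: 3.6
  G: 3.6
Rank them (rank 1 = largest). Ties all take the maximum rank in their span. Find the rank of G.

Sorted (descending): 3.6, 3.6, 2.5, 2.1, 2.1
The 2 values of 3.6 occupy positions 1–2 → each gets rank 2.
The 2 values of 2.1 occupy positions 4–5 → each gets rank 5.
G has value 3.6 → rank 2.

2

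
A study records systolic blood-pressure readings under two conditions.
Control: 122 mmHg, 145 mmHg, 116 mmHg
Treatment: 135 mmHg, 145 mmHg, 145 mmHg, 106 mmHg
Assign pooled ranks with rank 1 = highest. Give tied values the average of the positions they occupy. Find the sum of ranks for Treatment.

15

Sorted (descending): 145, 145, 145, 135, 122, 116, 106
The 3 values of 145 occupy positions 1–3 → average rank 2.
Treatment values → pooled ranks: 135→4, 145→2, 145→2, 106→7
Rank sum = 4 + 2 + 2 + 7 = 15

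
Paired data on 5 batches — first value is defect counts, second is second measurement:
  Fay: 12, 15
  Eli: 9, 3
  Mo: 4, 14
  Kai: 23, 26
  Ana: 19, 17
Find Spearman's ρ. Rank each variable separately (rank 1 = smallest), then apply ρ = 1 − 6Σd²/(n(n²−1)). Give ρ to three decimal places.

0.900

Ranks of variable 1: 3, 2, 1, 5, 4
Ranks of variable 2: 3, 1, 2, 5, 4
d = r₁ − r₂: 0, 1, -1, 0, 0
d²: 0, 1, 1, 0, 0; Σd² = 2
ρ = 1 − 6·2/(5·24) = 1 − 12/120 = 0.900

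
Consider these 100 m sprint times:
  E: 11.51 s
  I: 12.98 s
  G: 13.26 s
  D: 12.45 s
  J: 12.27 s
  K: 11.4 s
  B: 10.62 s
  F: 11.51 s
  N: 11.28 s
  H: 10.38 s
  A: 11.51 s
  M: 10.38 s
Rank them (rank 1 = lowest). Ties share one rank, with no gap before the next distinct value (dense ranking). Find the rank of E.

5

Sorted (ascending): 10.38, 10.38, 10.62, 11.28, 11.4, 11.51, 11.51, 11.51, 12.27, 12.45, 12.98, 13.26
The 2 values of 10.38 share dense rank 1.
The 3 values of 11.51 share dense rank 5.
Remaining distinct values take the next consecutive integers.
E has value 11.51 s → rank 5.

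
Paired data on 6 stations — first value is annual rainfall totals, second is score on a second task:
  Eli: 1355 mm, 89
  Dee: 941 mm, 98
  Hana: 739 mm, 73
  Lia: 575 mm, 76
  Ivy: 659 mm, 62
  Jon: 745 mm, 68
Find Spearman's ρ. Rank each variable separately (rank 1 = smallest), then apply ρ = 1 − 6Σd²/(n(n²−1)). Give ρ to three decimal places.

Ranks of variable 1: 6, 5, 3, 1, 2, 4
Ranks of variable 2: 5, 6, 3, 4, 1, 2
d = r₁ − r₂: 1, -1, 0, -3, 1, 2
d²: 1, 1, 0, 9, 1, 4; Σd² = 16
ρ = 1 − 6·16/(6·35) = 1 − 96/210 = 0.543

0.543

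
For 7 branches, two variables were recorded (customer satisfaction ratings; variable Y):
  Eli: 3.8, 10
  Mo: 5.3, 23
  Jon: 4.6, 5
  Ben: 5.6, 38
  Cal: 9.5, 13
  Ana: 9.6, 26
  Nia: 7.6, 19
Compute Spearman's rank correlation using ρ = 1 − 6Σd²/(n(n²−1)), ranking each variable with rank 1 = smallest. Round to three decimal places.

Ranks of variable 1: 1, 3, 2, 4, 6, 7, 5
Ranks of variable 2: 2, 5, 1, 7, 3, 6, 4
d = r₁ − r₂: -1, -2, 1, -3, 3, 1, 1
d²: 1, 4, 1, 9, 9, 1, 1; Σd² = 26
ρ = 1 − 6·26/(7·48) = 1 − 156/336 = 0.536

0.536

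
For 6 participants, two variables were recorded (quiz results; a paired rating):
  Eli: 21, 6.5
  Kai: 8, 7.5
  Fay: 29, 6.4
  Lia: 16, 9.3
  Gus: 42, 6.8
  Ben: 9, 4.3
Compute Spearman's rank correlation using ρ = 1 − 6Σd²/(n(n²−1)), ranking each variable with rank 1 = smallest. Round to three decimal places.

-0.143

Ranks of variable 1: 4, 1, 5, 3, 6, 2
Ranks of variable 2: 3, 5, 2, 6, 4, 1
d = r₁ − r₂: 1, -4, 3, -3, 2, 1
d²: 1, 16, 9, 9, 4, 1; Σd² = 40
ρ = 1 − 6·40/(6·35) = 1 − 240/210 = -0.143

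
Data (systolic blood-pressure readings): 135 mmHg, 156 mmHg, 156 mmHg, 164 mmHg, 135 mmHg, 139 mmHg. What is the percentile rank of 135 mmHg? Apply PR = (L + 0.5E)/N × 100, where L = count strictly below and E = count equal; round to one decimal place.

N = 6.
Strictly below 135: 0. Equal to 135: 2.
PR = (0 + 0.5·2)/6 × 100 = 16.7

16.7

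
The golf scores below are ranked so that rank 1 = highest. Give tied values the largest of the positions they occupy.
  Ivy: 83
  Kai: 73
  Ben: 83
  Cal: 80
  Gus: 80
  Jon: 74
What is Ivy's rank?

2

Sorted (descending): 83, 83, 80, 80, 74, 73
The 2 values of 83 occupy positions 1–2 → each gets rank 2.
The 2 values of 80 occupy positions 3–4 → each gets rank 4.
Ivy has value 83 → rank 2.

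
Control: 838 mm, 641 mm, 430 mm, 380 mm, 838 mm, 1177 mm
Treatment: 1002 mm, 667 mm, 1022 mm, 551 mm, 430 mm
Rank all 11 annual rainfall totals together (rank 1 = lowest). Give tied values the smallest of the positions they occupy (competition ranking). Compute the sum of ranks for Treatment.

Sorted (ascending): 380, 430, 430, 551, 641, 667, 838, 838, 1002, 1022, 1177
The 2 values of 430 occupy positions 2–3 → each gets rank 2.
The 2 values of 838 occupy positions 7–8 → each gets rank 7.
Treatment values → pooled ranks: 1002→9, 667→6, 1022→10, 551→4, 430→2
Rank sum = 9 + 6 + 10 + 4 + 2 = 31

31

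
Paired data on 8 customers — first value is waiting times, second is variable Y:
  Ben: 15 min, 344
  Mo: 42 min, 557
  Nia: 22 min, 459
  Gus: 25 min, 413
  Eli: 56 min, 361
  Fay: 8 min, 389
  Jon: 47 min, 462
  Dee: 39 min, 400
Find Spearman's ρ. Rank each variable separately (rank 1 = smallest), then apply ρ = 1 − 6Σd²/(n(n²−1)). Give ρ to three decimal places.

0.333

Ranks of variable 1: 2, 6, 3, 4, 8, 1, 7, 5
Ranks of variable 2: 1, 8, 6, 5, 2, 3, 7, 4
d = r₁ − r₂: 1, -2, -3, -1, 6, -2, 0, 1
d²: 1, 4, 9, 1, 36, 4, 0, 1; Σd² = 56
ρ = 1 − 6·56/(8·63) = 1 − 336/504 = 0.333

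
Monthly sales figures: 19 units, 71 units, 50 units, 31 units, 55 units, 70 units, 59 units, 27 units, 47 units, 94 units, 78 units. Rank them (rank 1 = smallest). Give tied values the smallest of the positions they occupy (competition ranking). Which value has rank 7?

Sorted (ascending): 19, 27, 31, 47, 50, 55, 59, 70, 71, 78, 94
No ties — each value takes its position as its rank.
Rank 7 → value 59.

59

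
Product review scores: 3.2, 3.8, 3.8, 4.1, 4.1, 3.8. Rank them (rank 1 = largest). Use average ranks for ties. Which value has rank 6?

3.2

Sorted (descending): 4.1, 4.1, 3.8, 3.8, 3.8, 3.2
The 2 values of 4.1 occupy positions 1–2 → average rank (1+2)/2 = 1.5.
The 3 values of 3.8 occupy positions 3–5 → average rank 4.
Rank 6 → value 3.2.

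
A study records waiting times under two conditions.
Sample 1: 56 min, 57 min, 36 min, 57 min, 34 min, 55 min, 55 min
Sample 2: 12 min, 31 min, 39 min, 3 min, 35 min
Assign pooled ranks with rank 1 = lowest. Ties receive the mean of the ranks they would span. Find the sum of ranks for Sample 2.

Sorted (ascending): 3, 12, 31, 34, 35, 36, 39, 55, 55, 56, 57, 57
The 2 values of 55 occupy positions 8–9 → average rank (8+9)/2 = 8.5.
The 2 values of 57 occupy positions 11–12 → average rank (11+12)/2 = 11.5.
Sample 2 values → pooled ranks: 12→2, 31→3, 39→7, 3→1, 35→5
Rank sum = 2 + 3 + 7 + 1 + 5 = 18

18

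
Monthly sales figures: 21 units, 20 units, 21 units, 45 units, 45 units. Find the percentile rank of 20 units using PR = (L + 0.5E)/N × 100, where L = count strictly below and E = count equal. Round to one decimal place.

N = 5.
Strictly below 20: 0. Equal to 20: 1.
PR = (0 + 0.5·1)/5 × 100 = 10.0

10.0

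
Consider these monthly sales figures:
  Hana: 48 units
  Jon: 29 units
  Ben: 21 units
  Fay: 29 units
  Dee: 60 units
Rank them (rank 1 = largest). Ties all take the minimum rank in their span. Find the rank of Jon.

3

Sorted (descending): 60, 48, 29, 29, 21
The 2 values of 29 occupy positions 3–4 → each gets rank 3.
Jon has value 29 units → rank 3.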